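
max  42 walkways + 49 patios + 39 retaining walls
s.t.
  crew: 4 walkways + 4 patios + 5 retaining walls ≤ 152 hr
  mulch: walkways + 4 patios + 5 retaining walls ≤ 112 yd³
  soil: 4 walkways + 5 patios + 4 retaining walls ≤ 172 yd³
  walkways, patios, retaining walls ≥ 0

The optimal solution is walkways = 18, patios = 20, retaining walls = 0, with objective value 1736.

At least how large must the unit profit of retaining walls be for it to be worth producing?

Binding: crew and soil. Non-binding: mulch (14 unused).
Slack constraints have shadow price 0 (complementary slackness).
Dual feasibility on the basic columns requires 4·y_crew + 4·y_soil = 42, 4·y_crew + 5·y_soil = 49.
→ y_crew = 3.5 and y_soil = 7.
retaining walls enters the basis when its profit ≥ yᵀa₃ = 3.5·5 + 7·4 = 45.5.

45.5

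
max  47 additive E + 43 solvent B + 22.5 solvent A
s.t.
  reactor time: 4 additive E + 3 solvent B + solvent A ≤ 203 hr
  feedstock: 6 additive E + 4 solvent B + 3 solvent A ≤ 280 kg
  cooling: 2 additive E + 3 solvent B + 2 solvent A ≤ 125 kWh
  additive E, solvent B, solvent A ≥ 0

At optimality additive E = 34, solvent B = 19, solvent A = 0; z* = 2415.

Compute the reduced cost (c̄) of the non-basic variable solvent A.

-8

Check each constraint at x*: reactor time 193/203 (slack 10); feedstock 280/280 (tight); cooling 125/125 (tight).
By complementary slackness, y = 0 for the non-binding constraint.
Dual feasibility on the basic columns requires 6·y_feedstock + 2·y_cooling = 47, 4·y_feedstock + 3·y_cooling = 43.
This yields shadow prices y_feedstock = 5.5, y_cooling = 7.
Reduced cost of solvent A: c₃ − yᵀa₃ = 22.5 − (5.5·3 + 7·2) = 22.5 − 30.5 = -8.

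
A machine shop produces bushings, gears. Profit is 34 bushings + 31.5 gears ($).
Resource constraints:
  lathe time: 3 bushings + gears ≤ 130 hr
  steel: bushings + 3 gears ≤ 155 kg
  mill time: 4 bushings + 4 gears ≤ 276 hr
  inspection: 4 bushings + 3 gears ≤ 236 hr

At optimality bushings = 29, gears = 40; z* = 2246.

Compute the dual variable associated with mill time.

Binding: mill time and inspection. Non-binding: lathe time (3 unused), steel (6 unused).
By complementary slackness, y = 0 for the non-binding constraints.
The binding rows give the dual system: 4·y_mill time + 4·y_inspection = 34 and 4·y_mill time + 3·y_inspection = 31.5.
→ y_mill time = 6 and y_inspection = 2.5.
Shadow price of mill time = 6.

6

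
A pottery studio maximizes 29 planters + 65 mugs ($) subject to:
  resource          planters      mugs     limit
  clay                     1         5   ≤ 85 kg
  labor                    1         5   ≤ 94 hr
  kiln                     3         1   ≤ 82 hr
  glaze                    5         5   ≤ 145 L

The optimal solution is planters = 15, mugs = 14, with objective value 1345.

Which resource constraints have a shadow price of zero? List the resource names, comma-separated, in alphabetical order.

kiln, labor

clay: 85/85 (binding)
labor: 85/94 (slack 9)
kiln: 59/82 (slack 23)
glaze: 145/145 (binding)
By complementary slackness, a constraint with positive slack has shadow price 0 → kiln, labor.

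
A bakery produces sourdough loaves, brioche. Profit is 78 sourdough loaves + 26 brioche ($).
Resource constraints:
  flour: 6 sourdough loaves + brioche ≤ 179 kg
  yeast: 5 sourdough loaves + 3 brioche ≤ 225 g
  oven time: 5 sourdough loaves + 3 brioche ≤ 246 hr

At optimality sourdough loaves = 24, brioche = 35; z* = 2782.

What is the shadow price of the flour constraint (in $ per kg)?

Binding: flour and yeast. Non-binding: oven time (21 unused).
By complementary slackness, y = 0 for the non-binding constraint.
Dual feasibility on the basic columns requires 6·y_flour + 5·y_yeast = 78, 1·y_flour + 3·y_yeast = 26.
Solving: y_flour = 8, y_yeast = 6.
Shadow price of flour = 8.

8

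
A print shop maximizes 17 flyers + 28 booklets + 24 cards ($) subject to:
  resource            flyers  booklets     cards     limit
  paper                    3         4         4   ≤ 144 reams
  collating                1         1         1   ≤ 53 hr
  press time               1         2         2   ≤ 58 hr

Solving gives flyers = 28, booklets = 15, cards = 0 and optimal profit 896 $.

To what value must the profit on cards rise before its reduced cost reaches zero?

28

Binding: paper and press time. Non-binding: collating (10 unused).
Slack constraints have shadow price 0 (complementary slackness).
The binding rows give the dual system: 3·y_paper + 1·y_press time = 17 and 4·y_paper + 2·y_press time = 28.
Solving: y_paper = 3, y_press time = 8.
cards enters the basis when its profit ≥ yᵀa₃ = 3·4 + 8·2 = 28.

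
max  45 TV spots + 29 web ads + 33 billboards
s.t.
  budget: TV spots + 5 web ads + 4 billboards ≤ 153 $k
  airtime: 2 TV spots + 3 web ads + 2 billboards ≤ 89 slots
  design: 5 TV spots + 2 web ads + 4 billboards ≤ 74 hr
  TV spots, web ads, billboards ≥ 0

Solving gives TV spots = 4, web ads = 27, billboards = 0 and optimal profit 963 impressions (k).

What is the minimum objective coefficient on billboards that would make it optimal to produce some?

38

Binding: airtime and design. Non-binding: budget (14 unused).
By complementary slackness, y = 0 for the non-binding constraint.
From A_Bᵀ y = c: 2·y_airtime + 5·y_design = 45; 3·y_airtime + 2·y_design = 29.
This yields shadow prices y_airtime = 5, y_design = 7.
billboards enters the basis when its profit ≥ yᵀa₃ = 5·2 + 7·4 = 38.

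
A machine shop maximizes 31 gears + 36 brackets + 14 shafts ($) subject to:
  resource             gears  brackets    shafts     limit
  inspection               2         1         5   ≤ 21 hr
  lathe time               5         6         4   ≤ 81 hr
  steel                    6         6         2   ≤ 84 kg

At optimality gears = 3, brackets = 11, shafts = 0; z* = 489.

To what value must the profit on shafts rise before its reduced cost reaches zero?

22

Binding: lathe time and steel. Non-binding: inspection (4 unused).
Slack constraints have shadow price 0 (complementary slackness).
The binding rows give the dual system: 5·y_lathe time + 6·y_steel = 31 and 6·y_lathe time + 6·y_steel = 36.
Solving: y_lathe time = 5, y_steel = 1.
shafts enters the basis when its profit ≥ yᵀa₃ = 5·4 + 1·2 = 22.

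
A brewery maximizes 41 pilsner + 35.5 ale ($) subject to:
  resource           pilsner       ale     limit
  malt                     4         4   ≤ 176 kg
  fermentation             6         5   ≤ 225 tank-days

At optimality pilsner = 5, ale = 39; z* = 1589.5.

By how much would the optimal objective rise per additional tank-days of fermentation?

5.5

Both malt and fermentation are binding at x*.
From A_Bᵀ y = c: 4·y_malt + 6·y_fermentation = 41; 4·y_malt + 5·y_fermentation = 35.5.
This yields shadow prices y_malt = 2, y_fermentation = 5.5.
Shadow price of fermentation = 5.5.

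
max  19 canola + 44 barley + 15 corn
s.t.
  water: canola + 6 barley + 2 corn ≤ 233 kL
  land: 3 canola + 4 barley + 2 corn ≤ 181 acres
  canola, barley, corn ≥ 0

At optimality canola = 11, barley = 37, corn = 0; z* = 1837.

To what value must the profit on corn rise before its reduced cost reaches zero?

18

Check each constraint at x*: water 233/233 (tight); land 181/181 (tight).
From A_Bᵀ y = c: 1·y_water + 3·y_land = 19; 6·y_water + 4·y_land = 44.
Solving: y_water = 4, y_land = 5.
corn enters the basis when its profit ≥ yᵀa₃ = 4·2 + 5·2 = 18.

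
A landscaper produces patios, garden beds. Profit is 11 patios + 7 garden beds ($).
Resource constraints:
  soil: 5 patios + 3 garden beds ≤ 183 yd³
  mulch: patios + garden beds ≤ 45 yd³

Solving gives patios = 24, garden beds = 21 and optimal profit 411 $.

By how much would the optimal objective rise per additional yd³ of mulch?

At the optimum: soil uses 183 of 183 (binding); mulch uses 45 of 45 (binding).
Dual feasibility on the basic columns requires 5·y_soil + 1·y_mulch = 11, 3·y_soil + 1·y_mulch = 7.
→ y_soil = 2 and y_mulch = 1.
Shadow price of mulch = 1.

1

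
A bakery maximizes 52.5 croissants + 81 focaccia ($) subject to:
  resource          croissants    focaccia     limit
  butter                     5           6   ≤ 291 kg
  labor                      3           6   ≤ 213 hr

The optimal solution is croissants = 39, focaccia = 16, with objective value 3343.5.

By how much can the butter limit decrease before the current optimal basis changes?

78

Binding constraints: butter, labor. The basis is B = [[5,6],[3,6]] with det 12.
Per unit decrease in butter, x* moves by d = (-0.5, 0.25).
The basis stays optimal until croissants reaches 0; allowable decrease = 78 kg.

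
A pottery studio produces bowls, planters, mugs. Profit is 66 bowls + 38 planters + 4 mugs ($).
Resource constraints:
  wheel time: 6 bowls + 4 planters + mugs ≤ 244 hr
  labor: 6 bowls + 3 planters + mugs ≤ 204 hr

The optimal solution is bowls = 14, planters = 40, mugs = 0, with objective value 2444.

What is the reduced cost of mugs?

Both wheel time and labor are binding at x*.
The binding rows give the dual system: 6·y_wheel time + 6·y_labor = 66 and 4·y_wheel time + 3·y_labor = 38.
→ y_wheel time = 5 and y_labor = 6.
Reduced cost of mugs: c₃ − yᵀa₃ = 4 − (5·1 + 6·1) = 4 − 11 = -7.

-7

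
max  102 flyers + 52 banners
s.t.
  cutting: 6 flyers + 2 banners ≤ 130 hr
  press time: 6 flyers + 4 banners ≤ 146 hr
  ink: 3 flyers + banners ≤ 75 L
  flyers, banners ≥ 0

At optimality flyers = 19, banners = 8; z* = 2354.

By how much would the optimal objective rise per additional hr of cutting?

8

Binding: cutting and press time. Non-binding: ink (10 unused).
Slack constraints have shadow price 0 (complementary slackness).
Dual feasibility on the basic columns requires 6·y_cutting + 6·y_press time = 102, 2·y_cutting + 4·y_press time = 52.
→ y_cutting = 8 and y_press time = 9.
Shadow price of cutting = 8.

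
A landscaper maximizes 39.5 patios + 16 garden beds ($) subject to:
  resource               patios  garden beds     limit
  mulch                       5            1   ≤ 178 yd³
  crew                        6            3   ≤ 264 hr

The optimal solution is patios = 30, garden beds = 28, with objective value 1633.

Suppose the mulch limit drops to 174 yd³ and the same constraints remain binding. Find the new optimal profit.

At the optimum: mulch uses 178 of 178 (binding); crew uses 264 of 264 (binding).
Dual feasibility on the basic columns requires 5·y_mulch + 6·y_crew = 39.5, 1·y_mulch + 3·y_crew = 16.
→ y_mulch = 2.5 and y_crew = 4.5.
Δz = y_mulch·Δb = 2.5 × (-4) = -10, so new z* = 1633 − 10 = 1623.

1623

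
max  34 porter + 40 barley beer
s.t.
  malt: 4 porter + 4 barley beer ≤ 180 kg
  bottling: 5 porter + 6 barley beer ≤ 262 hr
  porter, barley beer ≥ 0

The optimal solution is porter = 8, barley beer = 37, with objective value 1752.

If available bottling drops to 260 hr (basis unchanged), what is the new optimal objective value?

1740

Both malt and bottling are binding at x*.
The binding rows give the dual system: 4·y_malt + 5·y_bottling = 34 and 4·y_malt + 6·y_bottling = 40.
→ y_malt = 1 and y_bottling = 6.
Δz = y_bottling·Δb = 6 × (-2) = -12, so new z* = 1752 − 12 = 1740.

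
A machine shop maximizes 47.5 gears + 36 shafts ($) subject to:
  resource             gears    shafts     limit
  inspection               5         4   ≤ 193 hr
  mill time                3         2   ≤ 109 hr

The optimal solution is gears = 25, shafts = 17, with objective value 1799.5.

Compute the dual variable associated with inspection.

Check each constraint at x*: inspection 193/193 (tight); mill time 109/109 (tight).
From A_Bᵀ y = c: 5·y_inspection + 3·y_mill time = 47.5; 4·y_inspection + 2·y_mill time = 36.
→ y_inspection = 6.5 and y_mill time = 5.
Shadow price of inspection = 6.5.

6.5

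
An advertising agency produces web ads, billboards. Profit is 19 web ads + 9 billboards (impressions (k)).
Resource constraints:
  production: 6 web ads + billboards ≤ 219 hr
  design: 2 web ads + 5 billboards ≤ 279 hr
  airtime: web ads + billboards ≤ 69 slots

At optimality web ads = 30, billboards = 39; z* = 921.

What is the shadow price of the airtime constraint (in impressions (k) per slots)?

7

At the optimum: production uses 219 of 219 (binding); design uses 255 of 279 (slack = 24); airtime uses 69 of 69 (binding).
Since design is not tight, its dual is 0.
From A_Bᵀ y = c: 6·y_production + 1·y_airtime = 19; 1·y_production + 1·y_airtime = 9.
Solving: y_production = 2, y_airtime = 7.
Shadow price of airtime = 7.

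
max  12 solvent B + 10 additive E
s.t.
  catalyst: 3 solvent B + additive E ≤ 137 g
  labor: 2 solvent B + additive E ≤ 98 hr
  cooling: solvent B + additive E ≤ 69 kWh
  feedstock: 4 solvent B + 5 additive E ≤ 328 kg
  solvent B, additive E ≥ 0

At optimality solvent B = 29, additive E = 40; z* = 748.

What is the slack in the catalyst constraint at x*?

catalyst used = 3·29 + 1·40 = 127; slack = 137 − 127 = 10.

10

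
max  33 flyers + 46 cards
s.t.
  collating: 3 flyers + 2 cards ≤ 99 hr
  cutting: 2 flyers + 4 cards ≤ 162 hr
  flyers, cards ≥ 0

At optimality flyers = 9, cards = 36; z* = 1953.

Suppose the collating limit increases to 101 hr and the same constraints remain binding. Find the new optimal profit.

1963

At the optimum: collating uses 99 of 99 (binding); cutting uses 162 of 162 (binding).
The binding rows give the dual system: 3·y_collating + 2·y_cutting = 33 and 2·y_collating + 4·y_cutting = 46.
This yields shadow prices y_collating = 5, y_cutting = 9.
Δz = y_collating·Δb = 5 × (2) = 10, so new z* = 1953 + 10 = 1963.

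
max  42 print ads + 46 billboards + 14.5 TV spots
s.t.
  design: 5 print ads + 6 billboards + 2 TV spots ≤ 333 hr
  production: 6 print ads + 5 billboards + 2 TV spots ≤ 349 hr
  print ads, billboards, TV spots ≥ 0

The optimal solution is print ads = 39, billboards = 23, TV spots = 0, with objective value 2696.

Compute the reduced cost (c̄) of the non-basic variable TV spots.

-1.5

Both design and production are binding at x*.
The binding rows give the dual system: 5·y_design + 6·y_production = 42 and 6·y_design + 5·y_production = 46.
→ y_design = 6 and y_production = 2.
Reduced cost of TV spots: c₃ − yᵀa₃ = 14.5 − (6·2 + 2·2) = 14.5 − 16 = -1.5.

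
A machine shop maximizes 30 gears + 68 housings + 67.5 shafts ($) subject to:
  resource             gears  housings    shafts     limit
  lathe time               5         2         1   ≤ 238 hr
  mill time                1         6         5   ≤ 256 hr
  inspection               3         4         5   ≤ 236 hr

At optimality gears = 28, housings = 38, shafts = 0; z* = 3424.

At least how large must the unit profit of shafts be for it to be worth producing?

Check each constraint at x*: lathe time 216/238 (slack 22); mill time 256/256 (tight); inspection 236/236 (tight).
By complementary slackness, y = 0 for the non-binding constraint.
The binding rows give the dual system: 1·y_mill time + 3·y_inspection = 30 and 6·y_mill time + 4·y_inspection = 68.
Solving: y_mill time = 6, y_inspection = 8.
shafts enters the basis when its profit ≥ yᵀa₃ = 6·5 + 8·5 = 70.

70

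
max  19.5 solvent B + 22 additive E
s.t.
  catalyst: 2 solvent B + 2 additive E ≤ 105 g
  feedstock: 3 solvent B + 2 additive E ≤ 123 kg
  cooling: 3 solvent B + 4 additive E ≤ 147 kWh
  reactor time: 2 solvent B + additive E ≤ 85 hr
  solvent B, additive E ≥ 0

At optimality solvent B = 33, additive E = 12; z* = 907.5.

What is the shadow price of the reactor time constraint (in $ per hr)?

At the optimum: catalyst uses 90 of 105 (slack = 15); feedstock uses 123 of 123 (binding); cooling uses 147 of 147 (binding); reactor time uses 78 of 85 (slack = 7).
Since catalyst, reactor time are not tight, their duals are 0.
From A_Bᵀ y = c: 3·y_feedstock + 3·y_cooling = 19.5; 2·y_feedstock + 4·y_cooling = 22.
This yields shadow prices y_feedstock = 2, y_cooling = 4.5.
Shadow price of reactor time = 0.

0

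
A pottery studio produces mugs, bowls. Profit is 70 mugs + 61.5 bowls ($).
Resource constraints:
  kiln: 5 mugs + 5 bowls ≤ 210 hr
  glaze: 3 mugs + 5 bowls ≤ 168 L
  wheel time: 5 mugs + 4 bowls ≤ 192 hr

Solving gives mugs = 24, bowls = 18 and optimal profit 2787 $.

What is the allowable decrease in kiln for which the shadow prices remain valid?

18

Binding constraints: kiln, wheel time. The basis is B = [[5,5],[5,4]] with det -5.
Per unit decrease in kiln, x* moves by d = (0.8, -1).
The basis stays optimal until bowls reaches 0; allowable decrease = 18 hr.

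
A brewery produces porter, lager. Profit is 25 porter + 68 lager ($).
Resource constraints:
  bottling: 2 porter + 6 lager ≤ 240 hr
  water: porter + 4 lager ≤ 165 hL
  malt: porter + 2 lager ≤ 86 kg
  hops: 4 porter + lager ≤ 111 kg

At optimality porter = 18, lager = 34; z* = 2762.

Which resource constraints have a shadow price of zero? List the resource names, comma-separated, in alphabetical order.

hops, water

bottling: 240/240 (binding)
water: 154/165 (slack 11)
malt: 86/86 (binding)
hops: 106/111 (slack 5)
By complementary slackness, a constraint with positive slack has shadow price 0 → hops, water.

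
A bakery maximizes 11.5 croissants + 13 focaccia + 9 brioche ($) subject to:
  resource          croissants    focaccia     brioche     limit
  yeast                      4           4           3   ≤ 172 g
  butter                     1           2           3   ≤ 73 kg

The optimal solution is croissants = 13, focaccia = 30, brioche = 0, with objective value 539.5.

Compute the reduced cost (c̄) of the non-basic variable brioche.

At the optimum: yeast uses 172 of 172 (binding); butter uses 73 of 73 (binding).
Dual feasibility on the basic columns requires 4·y_yeast + 1·y_butter = 11.5, 4·y_yeast + 2·y_butter = 13.
This yields shadow prices y_yeast = 2.5, y_butter = 1.5.
Reduced cost of brioche: c₃ − yᵀa₃ = 9 − (2.5·3 + 1.5·3) = 9 − 12 = -3.

-3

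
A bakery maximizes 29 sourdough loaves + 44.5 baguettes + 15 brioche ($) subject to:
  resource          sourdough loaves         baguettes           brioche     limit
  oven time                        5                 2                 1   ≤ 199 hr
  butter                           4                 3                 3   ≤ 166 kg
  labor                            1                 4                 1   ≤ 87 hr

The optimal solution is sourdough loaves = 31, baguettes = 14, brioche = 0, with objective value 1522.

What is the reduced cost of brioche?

Binding: butter and labor. Non-binding: oven time (16 unused).
Slack constraints have shadow price 0 (complementary slackness).
Dual feasibility on the basic columns requires 4·y_butter + 1·y_labor = 29, 3·y_butter + 4·y_labor = 44.5.
This yields shadow prices y_butter = 5.5, y_labor = 7.
Reduced cost of brioche: c₃ − yᵀa₃ = 15 − (5.5·3 + 7·1) = 15 − 23.5 = -8.5.

-8.5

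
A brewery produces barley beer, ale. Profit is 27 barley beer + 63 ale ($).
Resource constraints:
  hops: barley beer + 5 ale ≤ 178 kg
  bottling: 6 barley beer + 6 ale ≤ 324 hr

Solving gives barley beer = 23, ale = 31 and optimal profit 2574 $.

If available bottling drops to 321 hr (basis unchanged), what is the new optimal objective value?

At the optimum: hops uses 178 of 178 (binding); bottling uses 324 of 324 (binding).
From A_Bᵀ y = c: 1·y_hops + 6·y_bottling = 27; 5·y_hops + 6·y_bottling = 63.
→ y_hops = 9 and y_bottling = 3.
Δz = y_bottling·Δb = 3 × (-3) = -9, so new z* = 2574 − 9 = 2565.

2565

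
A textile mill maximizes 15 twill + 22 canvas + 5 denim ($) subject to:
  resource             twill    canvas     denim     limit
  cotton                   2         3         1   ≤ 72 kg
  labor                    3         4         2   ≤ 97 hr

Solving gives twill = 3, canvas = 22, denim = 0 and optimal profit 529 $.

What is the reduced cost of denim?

-3

Check each constraint at x*: cotton 72/72 (tight); labor 97/97 (tight).
Dual feasibility on the basic columns requires 2·y_cotton + 3·y_labor = 15, 3·y_cotton + 4·y_labor = 22.
Solving: y_cotton = 6, y_labor = 1.
Reduced cost of denim: c₃ − yᵀa₃ = 5 − (6·1 + 1·2) = 5 − 8 = -3.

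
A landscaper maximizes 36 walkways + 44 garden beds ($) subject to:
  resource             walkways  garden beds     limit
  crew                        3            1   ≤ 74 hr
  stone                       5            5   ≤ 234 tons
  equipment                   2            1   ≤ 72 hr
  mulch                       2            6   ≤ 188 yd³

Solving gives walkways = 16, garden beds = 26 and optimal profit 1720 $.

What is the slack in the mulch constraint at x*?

0

mulch used = 2·16 + 6·26 = 188; slack = 188 − 188 = 0.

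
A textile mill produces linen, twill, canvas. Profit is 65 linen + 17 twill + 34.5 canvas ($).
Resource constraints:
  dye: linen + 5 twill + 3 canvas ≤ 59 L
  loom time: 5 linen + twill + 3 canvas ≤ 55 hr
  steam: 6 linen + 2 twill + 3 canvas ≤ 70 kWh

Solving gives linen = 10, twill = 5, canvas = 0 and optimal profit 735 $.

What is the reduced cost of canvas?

-1.5

Check each constraint at x*: dye 35/59 (slack 24); loom time 55/55 (tight); steam 70/70 (tight).
By complementary slackness, y = 0 for the non-binding constraint.
Dual feasibility on the basic columns requires 5·y_loom time + 6·y_steam = 65, 1·y_loom time + 2·y_steam = 17.
Solving: y_loom time = 7, y_steam = 5.
Reduced cost of canvas: c₃ − yᵀa₃ = 34.5 − (7·3 + 5·3) = 34.5 − 36 = -1.5.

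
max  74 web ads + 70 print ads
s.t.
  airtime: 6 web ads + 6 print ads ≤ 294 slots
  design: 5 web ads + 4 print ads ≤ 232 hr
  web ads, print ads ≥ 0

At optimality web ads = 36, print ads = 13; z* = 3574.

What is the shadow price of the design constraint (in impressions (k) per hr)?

Both airtime and design are binding at x*.
The binding rows give the dual system: 6·y_airtime + 5·y_design = 74 and 6·y_airtime + 4·y_design = 70.
Solving: y_airtime = 9, y_design = 4.
Shadow price of design = 4.

4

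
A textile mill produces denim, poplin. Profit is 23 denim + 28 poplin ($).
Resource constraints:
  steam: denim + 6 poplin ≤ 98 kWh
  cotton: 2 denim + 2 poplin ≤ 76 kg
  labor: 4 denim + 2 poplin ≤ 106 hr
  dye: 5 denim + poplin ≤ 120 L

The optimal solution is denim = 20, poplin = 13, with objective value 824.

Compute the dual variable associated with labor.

Binding: steam and labor. Non-binding: cotton (10 unused), dye (7 unused).
Slack constraints have shadow price 0 (complementary slackness).
Dual feasibility on the basic columns requires 1·y_steam + 4·y_labor = 23, 6·y_steam + 2·y_labor = 28.
→ y_steam = 3 and y_labor = 5.
Shadow price of labor = 5.

5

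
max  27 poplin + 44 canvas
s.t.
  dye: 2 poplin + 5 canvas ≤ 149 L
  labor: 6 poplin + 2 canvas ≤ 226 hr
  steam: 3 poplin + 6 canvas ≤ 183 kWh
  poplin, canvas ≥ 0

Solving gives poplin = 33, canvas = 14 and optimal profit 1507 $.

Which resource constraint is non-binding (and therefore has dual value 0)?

dye: 136/149 (slack 13)
labor: 226/226 (binding)
steam: 183/183 (binding)
By complementary slackness, a constraint with positive slack has shadow price 0 → dye.

dye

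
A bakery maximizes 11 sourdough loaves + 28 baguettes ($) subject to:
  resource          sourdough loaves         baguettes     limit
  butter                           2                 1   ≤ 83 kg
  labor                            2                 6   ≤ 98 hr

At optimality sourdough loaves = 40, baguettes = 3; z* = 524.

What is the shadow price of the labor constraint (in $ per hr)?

Check each constraint at x*: butter 83/83 (tight); labor 98/98 (tight).
From A_Bᵀ y = c: 2·y_butter + 2·y_labor = 11; 1·y_butter + 6·y_labor = 28.
Solving: y_butter = 1, y_labor = 4.5.
Shadow price of labor = 4.5.

4.5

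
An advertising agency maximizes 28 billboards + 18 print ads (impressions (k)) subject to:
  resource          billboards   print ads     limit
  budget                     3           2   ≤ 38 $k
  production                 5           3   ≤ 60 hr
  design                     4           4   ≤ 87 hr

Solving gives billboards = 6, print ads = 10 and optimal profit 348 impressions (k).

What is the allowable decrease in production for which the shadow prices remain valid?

3

Binding constraints: budget, production. The basis is B = [[3,2],[5,3]] with det -1.
Per unit decrease in production, x* moves by d = (-2, 3).
The basis stays optimal until billboards reaches 0; allowable decrease = 3 hr.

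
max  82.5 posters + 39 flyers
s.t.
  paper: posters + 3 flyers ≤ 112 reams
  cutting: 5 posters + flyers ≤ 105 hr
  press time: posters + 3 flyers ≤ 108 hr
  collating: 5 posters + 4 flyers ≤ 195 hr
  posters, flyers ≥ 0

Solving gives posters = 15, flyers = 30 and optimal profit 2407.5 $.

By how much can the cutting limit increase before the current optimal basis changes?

90

Binding constraints: cutting, collating. The basis is B = [[5,1],[5,4]] with det 15.
Per unit increase in cutting, x* moves by d = (0.2667, -0.3333).
The basis stays optimal until flyers reaches 0; allowable increase = 90 hr.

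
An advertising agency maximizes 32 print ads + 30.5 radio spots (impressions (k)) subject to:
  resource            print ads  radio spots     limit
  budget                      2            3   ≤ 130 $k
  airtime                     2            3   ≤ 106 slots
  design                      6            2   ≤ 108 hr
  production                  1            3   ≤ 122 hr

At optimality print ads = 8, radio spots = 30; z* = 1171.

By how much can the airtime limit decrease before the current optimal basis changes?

Binding constraints: airtime, design. The basis is B = [[2,3],[6,2]] with det -14.
Per unit decrease in airtime, x* moves by d = (0.1429, -0.4286).
The basis stays optimal until radio spots reaches 0; allowable decrease = 70 slots.

70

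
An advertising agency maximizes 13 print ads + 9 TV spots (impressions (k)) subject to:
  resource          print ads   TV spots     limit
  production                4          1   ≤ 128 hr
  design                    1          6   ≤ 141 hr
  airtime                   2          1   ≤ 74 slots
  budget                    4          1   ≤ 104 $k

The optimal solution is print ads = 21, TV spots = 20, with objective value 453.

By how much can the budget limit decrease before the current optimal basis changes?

Binding constraints: design, budget. The basis is B = [[1,6],[4,1]] with det -23.
Per unit decrease in budget, x* moves by d = (-0.2609, 0.0435).
The basis stays optimal until print ads reaches 0; allowable decrease = 80.5 $k.

80.5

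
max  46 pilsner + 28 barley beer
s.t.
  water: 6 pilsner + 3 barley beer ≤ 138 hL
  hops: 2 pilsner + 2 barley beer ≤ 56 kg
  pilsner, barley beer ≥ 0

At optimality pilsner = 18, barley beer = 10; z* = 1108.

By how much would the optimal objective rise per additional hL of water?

6

At the optimum: water uses 138 of 138 (binding); hops uses 56 of 56 (binding).
Dual feasibility on the basic columns requires 6·y_water + 2·y_hops = 46, 3·y_water + 2·y_hops = 28.
Solving: y_water = 6, y_hops = 5.
Shadow price of water = 6.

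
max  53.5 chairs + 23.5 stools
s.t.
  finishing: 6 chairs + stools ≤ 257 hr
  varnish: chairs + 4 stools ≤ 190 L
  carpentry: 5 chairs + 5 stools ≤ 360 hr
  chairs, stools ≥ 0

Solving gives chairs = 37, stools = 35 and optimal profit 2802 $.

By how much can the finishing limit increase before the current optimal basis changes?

Binding constraints: finishing, carpentry. The basis is B = [[6,1],[5,5]] with det 25.
Per unit increase in finishing, x* moves by d = (0.2, -0.2).
The basis stays optimal until stools reaches 0; allowable increase = 175 hr.

175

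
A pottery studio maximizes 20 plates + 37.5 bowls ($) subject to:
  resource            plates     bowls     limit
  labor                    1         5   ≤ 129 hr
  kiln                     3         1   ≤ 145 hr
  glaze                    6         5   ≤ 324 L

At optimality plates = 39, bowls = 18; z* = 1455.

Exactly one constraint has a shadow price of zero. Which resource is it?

labor: 129/129 (binding)
kiln: 135/145 (slack 10)
glaze: 324/324 (binding)
By complementary slackness, a constraint with positive slack has shadow price 0 → kiln.

kiln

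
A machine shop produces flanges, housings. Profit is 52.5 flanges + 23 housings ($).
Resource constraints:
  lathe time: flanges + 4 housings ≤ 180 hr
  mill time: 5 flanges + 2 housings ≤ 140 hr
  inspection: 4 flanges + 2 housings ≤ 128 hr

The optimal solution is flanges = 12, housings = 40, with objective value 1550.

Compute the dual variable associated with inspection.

Binding: mill time and inspection. Non-binding: lathe time (8 unused).
Since lathe time is not tight, its dual is 0.
Dual feasibility on the basic columns requires 5·y_mill time + 4·y_inspection = 52.5, 2·y_mill time + 2·y_inspection = 23.
→ y_mill time = 6.5 and y_inspection = 5.
Shadow price of inspection = 5.

5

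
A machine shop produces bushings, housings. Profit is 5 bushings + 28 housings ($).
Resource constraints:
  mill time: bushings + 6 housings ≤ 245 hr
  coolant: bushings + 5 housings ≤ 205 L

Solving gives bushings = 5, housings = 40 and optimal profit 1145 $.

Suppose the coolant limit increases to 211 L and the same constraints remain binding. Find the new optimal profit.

1157

Check each constraint at x*: mill time 245/245 (tight); coolant 205/205 (tight).
Dual feasibility on the basic columns requires 1·y_mill time + 1·y_coolant = 5, 6·y_mill time + 5·y_coolant = 28.
→ y_mill time = 3 and y_coolant = 2.
Δz = y_coolant·Δb = 2 × (6) = 12, so new z* = 1145 + 12 = 1157.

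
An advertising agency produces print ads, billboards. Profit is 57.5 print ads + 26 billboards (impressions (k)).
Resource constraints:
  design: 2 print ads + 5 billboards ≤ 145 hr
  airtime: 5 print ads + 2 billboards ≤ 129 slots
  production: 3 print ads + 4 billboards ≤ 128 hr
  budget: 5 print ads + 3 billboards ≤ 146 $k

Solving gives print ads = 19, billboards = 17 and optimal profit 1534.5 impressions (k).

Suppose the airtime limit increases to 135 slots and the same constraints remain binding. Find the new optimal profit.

Check each constraint at x*: design 123/145 (slack 22); airtime 129/129 (tight); production 125/128 (slack 3); budget 146/146 (tight).
By complementary slackness, y = 0 for the non-binding constraints.
From A_Bᵀ y = c: 5·y_airtime + 5·y_budget = 57.5; 2·y_airtime + 3·y_budget = 26.
→ y_airtime = 8.5 and y_budget = 3.
Δz = y_airtime·Δb = 8.5 × (6) = 51, so new z* = 1534.5 + 51 = 1585.5.

1585.5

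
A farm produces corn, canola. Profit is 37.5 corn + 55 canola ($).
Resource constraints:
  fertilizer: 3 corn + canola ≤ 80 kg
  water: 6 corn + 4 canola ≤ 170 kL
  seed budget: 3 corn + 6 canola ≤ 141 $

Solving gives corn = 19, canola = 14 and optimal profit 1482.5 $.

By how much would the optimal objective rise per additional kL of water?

2.5

Binding: water and seed budget. Non-binding: fertilizer (9 unused).
Since fertilizer is not tight, its dual is 0.
Dual feasibility on the basic columns requires 6·y_water + 3·y_seed budget = 37.5, 4·y_water + 6·y_seed budget = 55.
This yields shadow prices y_water = 2.5, y_seed budget = 7.5.
Shadow price of water = 2.5.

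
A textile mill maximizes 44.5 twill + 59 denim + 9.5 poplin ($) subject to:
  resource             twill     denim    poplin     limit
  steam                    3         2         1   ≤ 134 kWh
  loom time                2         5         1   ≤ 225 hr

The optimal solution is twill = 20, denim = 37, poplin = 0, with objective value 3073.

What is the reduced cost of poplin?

-8

Both steam and loom time are binding at x*.
From A_Bᵀ y = c: 3·y_steam + 2·y_loom time = 44.5; 2·y_steam + 5·y_loom time = 59.
Solving: y_steam = 9.5, y_loom time = 8.
Reduced cost of poplin: c₃ − yᵀa₃ = 9.5 − (9.5·1 + 8·1) = 9.5 − 17.5 = -8.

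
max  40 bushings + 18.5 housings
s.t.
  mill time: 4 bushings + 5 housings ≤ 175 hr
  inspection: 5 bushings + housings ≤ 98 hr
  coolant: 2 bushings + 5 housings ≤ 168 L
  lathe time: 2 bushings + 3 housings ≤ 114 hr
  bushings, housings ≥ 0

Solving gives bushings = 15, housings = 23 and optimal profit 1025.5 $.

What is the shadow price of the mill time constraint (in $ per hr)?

Check each constraint at x*: mill time 175/175 (tight); inspection 98/98 (tight); coolant 145/168 (slack 23); lathe time 99/114 (slack 15).
Since coolant, lathe time are not tight, their duals are 0.
From A_Bᵀ y = c: 4·y_mill time + 5·y_inspection = 40; 5·y_mill time + 1·y_inspection = 18.5.
This yields shadow prices y_mill time = 2.5, y_inspection = 6.
Shadow price of mill time = 2.5.

2.5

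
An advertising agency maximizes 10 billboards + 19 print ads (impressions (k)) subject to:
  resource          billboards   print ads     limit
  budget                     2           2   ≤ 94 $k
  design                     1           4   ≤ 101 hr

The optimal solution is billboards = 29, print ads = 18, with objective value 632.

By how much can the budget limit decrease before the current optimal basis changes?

43.5

Binding constraints: budget, design. The basis is B = [[2,2],[1,4]] with det 6.
Per unit decrease in budget, x* moves by d = (-0.6667, 0.1667).
The basis stays optimal until billboards reaches 0; allowable decrease = 43.5 $k.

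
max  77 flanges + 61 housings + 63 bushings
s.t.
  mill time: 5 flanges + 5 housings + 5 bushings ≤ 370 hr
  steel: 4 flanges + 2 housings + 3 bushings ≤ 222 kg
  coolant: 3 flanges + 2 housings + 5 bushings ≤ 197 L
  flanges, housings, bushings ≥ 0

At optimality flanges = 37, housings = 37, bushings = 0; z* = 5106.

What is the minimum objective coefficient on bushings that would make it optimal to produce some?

69

Binding: mill time and steel. Non-binding: coolant (12 unused).
Slack constraints have shadow price 0 (complementary slackness).
The binding rows give the dual system: 5·y_mill time + 4·y_steel = 77 and 5·y_mill time + 2·y_steel = 61.
This yields shadow prices y_mill time = 9, y_steel = 8.
bushings enters the basis when its profit ≥ yᵀa₃ = 9·5 + 8·3 = 69.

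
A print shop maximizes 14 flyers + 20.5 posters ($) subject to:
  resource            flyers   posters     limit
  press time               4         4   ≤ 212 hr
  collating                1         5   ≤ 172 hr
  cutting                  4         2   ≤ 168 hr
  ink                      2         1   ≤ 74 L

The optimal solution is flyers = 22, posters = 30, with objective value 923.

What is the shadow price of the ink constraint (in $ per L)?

Check each constraint at x*: press time 208/212 (slack 4); collating 172/172 (tight); cutting 148/168 (slack 20); ink 74/74 (tight).
Since press time, cutting are not tight, their duals are 0.
The binding rows give the dual system: 1·y_collating + 2·y_ink = 14 and 5·y_collating + 1·y_ink = 20.5.
→ y_collating = 3 and y_ink = 5.5.
Shadow price of ink = 5.5.

5.5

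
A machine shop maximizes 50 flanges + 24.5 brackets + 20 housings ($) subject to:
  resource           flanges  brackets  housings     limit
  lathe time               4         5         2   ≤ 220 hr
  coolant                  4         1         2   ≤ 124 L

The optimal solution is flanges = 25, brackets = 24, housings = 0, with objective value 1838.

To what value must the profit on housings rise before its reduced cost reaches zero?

Check each constraint at x*: lathe time 220/220 (tight); coolant 124/124 (tight).
Dual feasibility on the basic columns requires 4·y_lathe time + 4·y_coolant = 50, 5·y_lathe time + 1·y_coolant = 24.5.
Solving: y_lathe time = 3, y_coolant = 9.5.
housings enters the basis when its profit ≥ yᵀa₃ = 3·2 + 9.5·2 = 25.

25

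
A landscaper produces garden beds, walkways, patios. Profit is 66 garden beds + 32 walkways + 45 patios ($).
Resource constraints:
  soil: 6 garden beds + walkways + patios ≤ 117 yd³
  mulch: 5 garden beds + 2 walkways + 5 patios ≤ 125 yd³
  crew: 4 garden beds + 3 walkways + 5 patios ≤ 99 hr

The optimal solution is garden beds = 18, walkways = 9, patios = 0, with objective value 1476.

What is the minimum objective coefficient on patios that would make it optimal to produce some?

50

Check each constraint at x*: soil 117/117 (tight); mulch 108/125 (slack 17); crew 99/99 (tight).
Slack constraints have shadow price 0 (complementary slackness).
The binding rows give the dual system: 6·y_soil + 4·y_crew = 66 and 1·y_soil + 3·y_crew = 32.
Solving: y_soil = 5, y_crew = 9.
patios enters the basis when its profit ≥ yᵀa₃ = 5·1 + 9·5 = 50.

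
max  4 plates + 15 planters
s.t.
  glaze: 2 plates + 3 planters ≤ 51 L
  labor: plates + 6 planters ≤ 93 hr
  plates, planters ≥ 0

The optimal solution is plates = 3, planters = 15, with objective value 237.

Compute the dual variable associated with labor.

2

Check each constraint at x*: glaze 51/51 (tight); labor 93/93 (tight).
The binding rows give the dual system: 2·y_glaze + 1·y_labor = 4 and 3·y_glaze + 6·y_labor = 15.
This yields shadow prices y_glaze = 1, y_labor = 2.
Shadow price of labor = 2.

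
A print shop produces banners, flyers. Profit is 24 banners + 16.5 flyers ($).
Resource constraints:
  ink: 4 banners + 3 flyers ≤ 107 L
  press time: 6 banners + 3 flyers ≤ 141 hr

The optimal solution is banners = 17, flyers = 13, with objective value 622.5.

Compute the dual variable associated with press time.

1

Both ink and press time are binding at x*.
The binding rows give the dual system: 4·y_ink + 6·y_press time = 24 and 3·y_ink + 3·y_press time = 16.5.
→ y_ink = 4.5 and y_press time = 1.
Shadow price of press time = 1.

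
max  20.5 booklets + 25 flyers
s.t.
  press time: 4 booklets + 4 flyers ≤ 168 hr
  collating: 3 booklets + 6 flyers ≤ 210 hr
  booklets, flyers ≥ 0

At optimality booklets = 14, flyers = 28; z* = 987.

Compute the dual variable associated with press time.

At the optimum: press time uses 168 of 168 (binding); collating uses 210 of 210 (binding).
Dual feasibility on the basic columns requires 4·y_press time + 3·y_collating = 20.5, 4·y_press time + 6·y_collating = 25.
This yields shadow prices y_press time = 4, y_collating = 1.5.
Shadow price of press time = 4.

4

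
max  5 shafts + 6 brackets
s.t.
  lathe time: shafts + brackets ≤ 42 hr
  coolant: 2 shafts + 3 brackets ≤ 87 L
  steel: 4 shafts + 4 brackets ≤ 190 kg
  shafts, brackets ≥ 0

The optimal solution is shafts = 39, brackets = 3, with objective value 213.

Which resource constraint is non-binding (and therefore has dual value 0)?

lathe time: 42/42 (binding)
coolant: 87/87 (binding)
steel: 168/190 (slack 22)
By complementary slackness, a constraint with positive slack has shadow price 0 → steel.

steel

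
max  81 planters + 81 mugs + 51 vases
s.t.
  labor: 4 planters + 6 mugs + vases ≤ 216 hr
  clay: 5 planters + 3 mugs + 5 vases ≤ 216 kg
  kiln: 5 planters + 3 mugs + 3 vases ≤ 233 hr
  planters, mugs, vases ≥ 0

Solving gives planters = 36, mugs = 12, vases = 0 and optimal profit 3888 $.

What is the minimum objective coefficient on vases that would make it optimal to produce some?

54

Binding: labor and clay. Non-binding: kiln (17 unused).
Since kiln is not tight, its dual is 0.
Dual feasibility on the basic columns requires 4·y_labor + 5·y_clay = 81, 6·y_labor + 3·y_clay = 81.
Solving: y_labor = 9, y_clay = 9.
vases enters the basis when its profit ≥ yᵀa₃ = 9·1 + 9·5 = 54.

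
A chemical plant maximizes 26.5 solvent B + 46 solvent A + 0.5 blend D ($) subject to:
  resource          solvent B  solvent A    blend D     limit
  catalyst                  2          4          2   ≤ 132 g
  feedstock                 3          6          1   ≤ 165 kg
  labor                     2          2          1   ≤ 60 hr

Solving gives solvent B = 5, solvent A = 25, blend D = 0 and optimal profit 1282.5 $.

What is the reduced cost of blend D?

Binding: feedstock and labor. Non-binding: catalyst (22 unused).
By complementary slackness, y = 0 for the non-binding constraint.
From A_Bᵀ y = c: 3·y_feedstock + 2·y_labor = 26.5; 6·y_feedstock + 2·y_labor = 46.
This yields shadow prices y_feedstock = 6.5, y_labor = 3.5.
Reduced cost of blend D: c₃ − yᵀa₃ = 0.5 − (6.5·1 + 3.5·1) = 0.5 − 10 = -9.5.

-9.5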